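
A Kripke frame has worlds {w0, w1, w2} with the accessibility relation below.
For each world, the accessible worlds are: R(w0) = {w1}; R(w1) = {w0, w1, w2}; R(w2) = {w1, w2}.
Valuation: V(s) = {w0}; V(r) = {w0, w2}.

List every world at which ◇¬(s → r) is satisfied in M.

none

Let φ = ◇¬(s → r). Evaluate φ at each world:
  w0 (successors {w1}): φ is false.
  w1 (successors {w0, w1, w2}): φ is false.
  w2 (successors {w1, w2}): φ is false.
For instance, at w1:
  At w1: ◇¬(s → r) requires ¬(s → r) at some successor in {w0, w1, w2}.
    At w0: ¬(s → r) is false.
    At w1: ¬(s → r) is false.
    At w2: ¬(s → r) is false.
  So ◇¬(s → r) is false at w1.
Satisfying worlds: none.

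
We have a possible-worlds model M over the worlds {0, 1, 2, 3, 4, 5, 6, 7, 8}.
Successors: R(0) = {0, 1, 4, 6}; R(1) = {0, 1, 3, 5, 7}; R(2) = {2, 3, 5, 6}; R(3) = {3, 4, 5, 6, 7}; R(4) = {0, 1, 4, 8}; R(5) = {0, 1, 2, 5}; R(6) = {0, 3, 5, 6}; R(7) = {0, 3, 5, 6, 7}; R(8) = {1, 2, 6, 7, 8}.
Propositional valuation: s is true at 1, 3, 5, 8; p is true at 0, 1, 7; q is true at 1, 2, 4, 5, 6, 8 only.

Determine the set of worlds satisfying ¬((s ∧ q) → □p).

1, 5, 8

Let φ = ¬((s ∧ q) → □p). Evaluate φ at each world:
  0 (successors {0, 1, 4, 6}): φ is false.
  1 (successors {0, 1, 3, 5, 7}): φ is true.
  2 (successors {2, 3, 5, 6}): φ is false.
  3 (successors {3, 4, 5, 6, 7}): φ is false.
  4 (successors {0, 1, 4, 8}): φ is false.
  5 (successors {0, 1, 2, 5}): φ is true.
  6 (successors {0, 3, 5, 6}): φ is false.
  7 (successors {0, 3, 5, 6, 7}): φ is false.
  8 (successors {1, 2, 6, 7, 8}): φ is true.
For instance, at 7:
  At 7: (s ∧ q) → □p is true, so ¬((s ∧ q) → □p) is false.
    At 7: s ∧ q is false, □p is false, so (s ∧ q) → □p is true.
      At 7: □p requires p at every successor {0, 3, 5, 6, 7}.
        p fails at 3, so □p is false at 7.
Satisfying worlds: {1, 5, 8}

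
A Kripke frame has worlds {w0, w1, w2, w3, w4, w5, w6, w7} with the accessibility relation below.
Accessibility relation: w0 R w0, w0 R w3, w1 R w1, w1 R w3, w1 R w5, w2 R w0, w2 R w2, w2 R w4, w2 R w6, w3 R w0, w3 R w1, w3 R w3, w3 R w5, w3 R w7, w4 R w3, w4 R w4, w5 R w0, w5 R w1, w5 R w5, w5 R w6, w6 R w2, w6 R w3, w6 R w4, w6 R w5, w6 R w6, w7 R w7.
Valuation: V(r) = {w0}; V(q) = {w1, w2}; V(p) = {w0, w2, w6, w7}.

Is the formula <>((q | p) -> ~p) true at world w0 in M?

Yes

At w0: <>((q | p) -> ~p) requires (q | p) -> ~p at some successor in {w0, w3}.
  (q | p) -> ~p holds at w3, so <>((q | p) -> ~p) is true at w0.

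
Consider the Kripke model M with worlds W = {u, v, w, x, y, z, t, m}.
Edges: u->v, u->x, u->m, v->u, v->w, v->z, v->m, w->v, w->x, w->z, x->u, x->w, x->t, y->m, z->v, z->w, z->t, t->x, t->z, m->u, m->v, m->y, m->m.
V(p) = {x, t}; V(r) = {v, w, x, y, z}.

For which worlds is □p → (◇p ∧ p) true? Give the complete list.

Recall that □ψ holds at a world iff ψ holds at every accessible world, and ◇ψ holds iff ψ holds at some accessible world.
Let φ = □p → (◇p ∧ p). Evaluate φ at each world:
  u (successors {v, x, m}): φ is true.
  v (successors {u, w, z, m}): φ is true.
  w (successors {v, x, z}): φ is true.
  x (successors {u, w, t}): φ is true.
  y (successors {m}): φ is true.
  z (successors {v, w, t}): φ is true.
  t (successors {x, z}): φ is true.
  m (successors {u, v, y, m}): φ is true.
For instance, at t:
  At t: □p is false, ◇p ∧ p is true, so □p → (◇p ∧ p) is true.
    At t: □p requires p at every successor {x, z}.
      p fails at z, so □p is false at t.
    At t: ◇p is true, p is true, so ◇p ∧ p is true.
      At t: ◇p requires p at some successor in {x, z}.
        p holds at x, so ◇p is true at t.
Satisfying worlds: {u, v, w, x, y, z, t, m}

u, v, w, x, y, z, t, m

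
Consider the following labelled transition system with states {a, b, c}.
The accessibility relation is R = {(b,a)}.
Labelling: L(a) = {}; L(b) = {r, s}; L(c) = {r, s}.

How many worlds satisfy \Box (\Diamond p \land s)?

2

Let φ = \Box (\Diamond p \land s). Evaluate φ at each world:
  a (successors ∅): φ is true.
  b (successors {a}): φ is false.
  c (successors ∅): φ is true.
For instance, at b:
  At b: \Box (\Diamond p \land s) requires \Diamond p \land s at every successor {a}.
    \Diamond p \land s fails at a, so \Box (\Diamond p \land s) is false at b.
      At a: \Diamond p is false, s is false, so \Diamond p \land s is false.
Satisfying worlds: {a, c}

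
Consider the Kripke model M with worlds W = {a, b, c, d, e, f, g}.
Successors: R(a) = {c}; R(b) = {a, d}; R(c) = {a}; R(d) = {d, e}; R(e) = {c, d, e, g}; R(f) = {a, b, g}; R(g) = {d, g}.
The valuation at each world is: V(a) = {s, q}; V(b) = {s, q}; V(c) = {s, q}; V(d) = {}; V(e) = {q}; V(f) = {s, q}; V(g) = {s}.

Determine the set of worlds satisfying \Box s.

Let φ = \Box s. Evaluate φ at each world:
  a (successors {c}): φ is true.
  b (successors {a, d}): φ is false.
  c (successors {a}): φ is true.
  d (successors {d, e}): φ is false.
  e (successors {c, d, e, g}): φ is false.
  f (successors {a, b, g}): φ is true.
  g (successors {d, g}): φ is false.
For instance, at c:
  At c: \Box s requires s at every successor {a}.
    At a: s is true.
  So \Box s is true at c.
Satisfying worlds: {a, c, f}

a, c, f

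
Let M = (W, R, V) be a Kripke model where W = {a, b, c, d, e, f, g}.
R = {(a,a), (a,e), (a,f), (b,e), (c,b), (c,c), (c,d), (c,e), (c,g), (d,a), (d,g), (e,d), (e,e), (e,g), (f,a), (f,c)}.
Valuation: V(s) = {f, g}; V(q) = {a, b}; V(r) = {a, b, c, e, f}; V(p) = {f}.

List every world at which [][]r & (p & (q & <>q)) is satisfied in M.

Let φ = [][]r & (p & (q & <>q)). Evaluate φ at each world:
  a (successors {a, e, f}): φ is false.
  b (successors {e}): φ is false.
  c (successors {b, c, d, e, g}): φ is false.
  d (successors {a, g}): φ is false.
  e (successors {d, e, g}): φ is false.
  f (successors {a, c}): φ is false.
  g (successors ∅): φ is false.
For instance, at c:
  At c: [][]r is false, p & (q & <>q) is false, so [][]r & (p & (q & <>q)) is false.
    At c: [][]r requires []r at every successor {b, c, d, e, g}.
      []r fails at c, so [][]r is false at c.
    At c: p is false, q & <>q is false, so p & (q & <>q) is false.
      At c: q is false, <>q is true, so q & <>q is false.
Satisfying worlds: none.

none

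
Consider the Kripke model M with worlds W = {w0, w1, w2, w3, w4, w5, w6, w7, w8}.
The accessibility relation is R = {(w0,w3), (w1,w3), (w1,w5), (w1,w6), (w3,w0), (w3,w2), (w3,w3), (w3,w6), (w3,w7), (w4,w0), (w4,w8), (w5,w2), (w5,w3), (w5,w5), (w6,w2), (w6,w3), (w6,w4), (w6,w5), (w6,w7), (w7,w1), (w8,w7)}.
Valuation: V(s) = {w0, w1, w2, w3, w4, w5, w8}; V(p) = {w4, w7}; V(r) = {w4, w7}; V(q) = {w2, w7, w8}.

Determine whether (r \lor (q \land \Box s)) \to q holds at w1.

At w1: r \lor (q \land \Box s) is false, q is false, so (r \lor (q \land \Box s)) \to q is true.
  At w1: r is false, q \land \Box s is false, so r \lor (q \land \Box s) is false.
    At w1: q is false, \Box s is false, so q \land \Box s is false.
      At w1: \Box s requires s at every successor {w3, w5, w6}.
        s fails at w6, so \Box s is false at w1.

Yes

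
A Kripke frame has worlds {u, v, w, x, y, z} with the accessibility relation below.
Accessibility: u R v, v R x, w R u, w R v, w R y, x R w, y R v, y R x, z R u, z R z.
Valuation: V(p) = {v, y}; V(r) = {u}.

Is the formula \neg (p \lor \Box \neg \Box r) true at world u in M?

At u: p \lor \Box \neg \Box r is true, so \neg (p \lor \Box \neg \Box r) is false.
  At u: p is false, \Box \neg \Box r is true, so p \lor \Box \neg \Box r is true.
    At u: \Box \neg \Box r requires \neg \Box r at every successor {v}.
      At v: \neg \Box r is true.
    So \Box \neg \Box r is true at u.

No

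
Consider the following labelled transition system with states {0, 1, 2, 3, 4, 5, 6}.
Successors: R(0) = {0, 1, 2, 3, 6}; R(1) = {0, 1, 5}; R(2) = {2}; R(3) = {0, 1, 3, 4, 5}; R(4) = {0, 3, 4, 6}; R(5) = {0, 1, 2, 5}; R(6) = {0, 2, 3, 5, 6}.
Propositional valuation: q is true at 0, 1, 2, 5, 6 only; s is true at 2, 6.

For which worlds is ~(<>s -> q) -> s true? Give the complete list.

0, 1, 2, 3, 5, 6

Let φ = ~(<>s -> q) -> s. Evaluate φ at each world:
  0 (successors {0, 1, 2, 3, 6}): φ is true.
  1 (successors {0, 1, 5}): φ is true.
  2 (successors {2}): φ is true.
  3 (successors {0, 1, 3, 4, 5}): φ is true.
  4 (successors {0, 3, 4, 6}): φ is false.
  5 (successors {0, 1, 2, 5}): φ is true.
  6 (successors {0, 2, 3, 5, 6}): φ is true.
For instance, at 2:
  At 2: ~(<>s -> q) is false, s is true, so ~(<>s -> q) -> s is true.
    At 2: <>s -> q is true, so ~(<>s -> q) is false.
      At 2: <>s is true, q is true, so <>s -> q is true.
Satisfying worlds: {0, 1, 2, 3, 5, 6}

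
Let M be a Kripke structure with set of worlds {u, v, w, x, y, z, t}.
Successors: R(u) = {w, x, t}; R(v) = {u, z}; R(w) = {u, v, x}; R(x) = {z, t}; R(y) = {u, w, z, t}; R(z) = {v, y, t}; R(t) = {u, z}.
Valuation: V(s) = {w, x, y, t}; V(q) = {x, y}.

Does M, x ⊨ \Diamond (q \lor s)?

Recall that \Diamond ψ holds at a world iff ψ holds at some accessible world.
At x: \Diamond (q \lor s) requires q \lor s at some successor in {z, t}.
  q \lor s holds at t, so \Diamond (q \lor s) is true at x.

Yes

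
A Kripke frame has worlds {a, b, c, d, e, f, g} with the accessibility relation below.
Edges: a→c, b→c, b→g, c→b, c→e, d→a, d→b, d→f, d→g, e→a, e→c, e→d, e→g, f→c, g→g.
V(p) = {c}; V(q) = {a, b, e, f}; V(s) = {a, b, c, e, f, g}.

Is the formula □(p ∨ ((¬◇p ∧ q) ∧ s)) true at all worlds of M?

No

Let φ = □(p ∨ ((¬◇p ∧ q) ∧ s)). Evaluate φ at each world:
  a (successors {c}): φ is true.
  b (successors {c, g}): φ is false.
  c (successors {b, e}): φ is false.
  d (successors {a, b, f, g}): φ is false.
  e (successors {a, c, d, g}): φ is false.
  f (successors {c}): φ is true.
  g (successors {g}): φ is false.
Detail at b (counterexample):
  At b: □(p ∨ ((¬◇p ∧ q) ∧ s)) requires p ∨ ((¬◇p ∧ q) ∧ s) at every successor {c, g}.
    p ∨ ((¬◇p ∧ q) ∧ s) fails at g, so □(p ∨ ((¬◇p ∧ q) ∧ s)) is false at b.
      At g: p is false, (¬◇p ∧ q) ∧ s is false, so p ∨ ((¬◇p ∧ q) ∧ s) is false.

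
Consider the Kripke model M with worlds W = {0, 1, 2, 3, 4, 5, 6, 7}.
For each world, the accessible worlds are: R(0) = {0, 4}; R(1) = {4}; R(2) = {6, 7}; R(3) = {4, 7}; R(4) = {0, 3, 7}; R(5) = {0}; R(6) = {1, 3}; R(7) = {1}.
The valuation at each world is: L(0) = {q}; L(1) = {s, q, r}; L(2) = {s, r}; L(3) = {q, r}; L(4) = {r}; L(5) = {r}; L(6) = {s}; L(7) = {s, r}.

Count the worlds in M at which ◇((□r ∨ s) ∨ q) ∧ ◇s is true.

Let φ = ◇((□r ∨ s) ∨ q) ∧ ◇s. Evaluate φ at each world:
  0 (successors {0, 4}): φ is false.
  1 (successors {4}): φ is false.
  2 (successors {6, 7}): φ is true.
  3 (successors {4, 7}): φ is true.
  4 (successors {0, 3, 7}): φ is true.
  5 (successors {0}): φ is false.
  6 (successors {1, 3}): φ is true.
  7 (successors {1}): φ is true.
For instance, at 3:
  At 3: ◇((□r ∨ s) ∨ q) is true, ◇s is true, so ◇((□r ∨ s) ∨ q) ∧ ◇s is true.
    At 3: ◇((□r ∨ s) ∨ q) requires (□r ∨ s) ∨ q at some successor in {4, 7}.
      (□r ∨ s) ∨ q holds at 7, so ◇((□r ∨ s) ∨ q) is true at 3.
    At 3: ◇s requires s at some successor in {4, 7}.
      s holds at 7, so ◇s is true at 3.
Satisfying worlds: {2, 3, 4, 6, 7}

5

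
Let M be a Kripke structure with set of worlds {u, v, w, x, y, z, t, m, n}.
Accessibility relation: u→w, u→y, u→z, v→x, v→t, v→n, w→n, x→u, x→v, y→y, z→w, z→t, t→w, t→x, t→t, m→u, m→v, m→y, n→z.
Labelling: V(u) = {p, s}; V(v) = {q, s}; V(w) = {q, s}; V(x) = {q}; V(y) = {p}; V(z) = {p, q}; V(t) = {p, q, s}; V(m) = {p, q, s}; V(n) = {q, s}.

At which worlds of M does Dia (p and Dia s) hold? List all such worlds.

Let φ = Dia (p and Dia s). Evaluate φ at each world:
  u (successors {w, y, z}): φ is true.
  v (successors {x, t, n}): φ is true.
  w (successors {n}): φ is false.
  x (successors {u, v}): φ is true.
  y (successors {y}): φ is false.
  z (successors {w, t}): φ is true.
  t (successors {w, x, t}): φ is true.
  m (successors {u, v, y}): φ is true.
  n (successors {z}): φ is true.
For instance, at n:
  At n: Dia (p and Dia s) requires p and Dia s at some successor in {z}.
    p and Dia s holds at z, so Dia (p and Dia s) is true at n.
      At z: p is true, Dia s is true, so p and Dia s is true.
Satisfying worlds: {u, v, x, z, t, m, n}

u, v, x, z, t, m, n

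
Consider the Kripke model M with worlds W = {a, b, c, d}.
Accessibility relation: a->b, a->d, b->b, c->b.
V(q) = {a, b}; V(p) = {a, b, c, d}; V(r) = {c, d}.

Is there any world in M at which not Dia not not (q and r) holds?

Let φ = not Dia not not (q and r). Evaluate φ at each world:
  a (successors {b, d}): φ is true.
  b (successors {b}): φ is true.
  c (successors {b}): φ is true.
  d (successors ∅): φ is true.
Detail at a (witness):
  At a: Dia not not (q and r) is false, so not Dia not not (q and r) is true.
    At a: Dia not not (q and r) requires not not (q and r) at some successor in {b, d}.
      At b: not not (q and r) is false.
      At d: not not (q and r) is false.
    So Dia not not (q and r) is false at a.

Yes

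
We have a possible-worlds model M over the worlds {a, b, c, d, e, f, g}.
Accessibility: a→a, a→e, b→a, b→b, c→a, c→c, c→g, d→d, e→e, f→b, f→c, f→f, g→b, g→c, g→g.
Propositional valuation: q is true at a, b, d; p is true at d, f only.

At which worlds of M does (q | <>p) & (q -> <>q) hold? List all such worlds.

Let φ = (q | <>p) & (q -> <>q). Evaluate φ at each world:
  a (successors {a, e}): φ is true.
  b (successors {a, b}): φ is true.
  c (successors {a, c, g}): φ is false.
  d (successors {d}): φ is true.
  e (successors {e}): φ is false.
  f (successors {b, c, f}): φ is true.
  g (successors {b, c, g}): φ is false.
For instance, at a:
  At a: q | <>p is true, q -> <>q is true, so (q | <>p) & (q -> <>q) is true.
    At a: q is true, <>p is false, so q | <>p is true.
      At a: <>p requires p at some successor in {a, e}.
        At a: p is false.
        At e: p is false.
      So <>p is false at a.
    At a: q is true, <>q is true, so q -> <>q is true.
      At a: <>q requires q at some successor in {a, e}.
        q holds at a, so <>q is true at a.
Satisfying worlds: {a, b, d, f}

a, b, d, f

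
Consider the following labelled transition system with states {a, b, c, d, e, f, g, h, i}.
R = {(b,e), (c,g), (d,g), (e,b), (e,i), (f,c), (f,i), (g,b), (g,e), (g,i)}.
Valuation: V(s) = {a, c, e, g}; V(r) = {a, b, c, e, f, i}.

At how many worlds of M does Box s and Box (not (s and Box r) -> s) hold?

6

Let φ = Box s and Box (not (s and Box r) -> s). Evaluate φ at each world:
  a (successors ∅): φ is true.
  b (successors {e}): φ is true.
  c (successors {g}): φ is true.
  d (successors {g}): φ is true.
  e (successors {b, i}): φ is false.
  f (successors {c, i}): φ is false.
  g (successors {b, e, i}): φ is false.
  h (successors ∅): φ is true.
  i (successors ∅): φ is true.
For instance, at e:
  At e: Box s is false, Box (not (s and Box r) -> s) is false, so Box s and Box (not (s and Box r) -> s) is false.
    At e: Box s requires s at every successor {b, i}.
      s fails at b, so Box s is false at e.
    At e: Box (not (s and Box r) -> s) requires not (s and Box r) -> s at every successor {b, i}.
      not (s and Box r) -> s fails at b, so Box (not (s and Box r) -> s) is false at e.
Satisfying worlds: {a, b, c, d, h, i}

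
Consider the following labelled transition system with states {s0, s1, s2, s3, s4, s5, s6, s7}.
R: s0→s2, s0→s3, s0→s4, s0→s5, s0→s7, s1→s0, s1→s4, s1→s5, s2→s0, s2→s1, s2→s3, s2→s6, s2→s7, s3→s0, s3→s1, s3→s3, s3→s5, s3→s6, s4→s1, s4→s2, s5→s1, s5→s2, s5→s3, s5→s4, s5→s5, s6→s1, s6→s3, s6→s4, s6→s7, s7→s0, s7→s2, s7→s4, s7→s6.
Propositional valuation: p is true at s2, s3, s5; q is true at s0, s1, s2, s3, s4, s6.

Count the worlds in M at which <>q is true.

Recall that <>ψ holds at a world iff ψ holds at some accessible world.
Let φ = <>q. Evaluate φ at each world:
  s0 (successors {s2, s3, s4, s5, s7}): φ is true.
  s1 (successors {s0, s4, s5}): φ is true.
  s2 (successors {s0, s1, s3, s6, s7}): φ is true.
  s3 (successors {s0, s1, s3, s5, s6}): φ is true.
  s4 (successors {s1, s2}): φ is true.
  s5 (successors {s1, s2, s3, s4, s5}): φ is true.
  s6 (successors {s1, s3, s4, s7}): φ is true.
  s7 (successors {s0, s2, s4, s6}): φ is true.
For instance, at s2:
  At s2: <>q requires q at some successor in {s0, s1, s3, s6, s7}.
    q holds at s0, so <>q is true at s2.
Satisfying worlds: {s0, s1, s2, s3, s4, s5, s6, s7}

8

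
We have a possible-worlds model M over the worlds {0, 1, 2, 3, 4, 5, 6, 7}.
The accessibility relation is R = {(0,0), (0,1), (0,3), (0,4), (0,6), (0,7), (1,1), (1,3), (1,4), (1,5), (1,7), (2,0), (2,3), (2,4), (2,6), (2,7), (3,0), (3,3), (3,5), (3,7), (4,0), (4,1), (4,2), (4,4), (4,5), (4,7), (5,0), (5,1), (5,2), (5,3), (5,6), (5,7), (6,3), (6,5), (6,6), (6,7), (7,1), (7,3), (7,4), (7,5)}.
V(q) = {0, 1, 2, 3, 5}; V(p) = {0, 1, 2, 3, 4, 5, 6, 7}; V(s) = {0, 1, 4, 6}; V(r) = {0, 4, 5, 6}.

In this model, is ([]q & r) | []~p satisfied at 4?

No

Recall that []ψ holds at a world iff ψ holds at every accessible world, and <>ψ holds iff ψ holds at some accessible world.
At 4: []q & r is false, []~p is false, so ([]q & r) | []~p is false.
  At 4: []q is false, r is true, so []q & r is false.
    At 4: []q requires q at every successor {0, 1, 2, 4, 5, 7}.
      q fails at 4, so []q is false at 4.
  At 4: []~p requires ~p at every successor {0, 1, 2, 4, 5, 7}.
    ~p fails at 0, so []~p is false at 4.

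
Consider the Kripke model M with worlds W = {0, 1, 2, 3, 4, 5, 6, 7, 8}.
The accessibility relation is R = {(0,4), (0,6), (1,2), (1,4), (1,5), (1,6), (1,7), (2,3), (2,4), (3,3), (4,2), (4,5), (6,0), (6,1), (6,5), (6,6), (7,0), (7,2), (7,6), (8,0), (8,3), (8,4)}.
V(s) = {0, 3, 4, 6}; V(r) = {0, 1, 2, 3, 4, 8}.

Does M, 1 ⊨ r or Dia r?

Yes

Recall that Dia ψ holds at a world iff ψ holds at some accessible world.
At 1: r is true, Dia r is true, so r or Dia r is true.
  At 1: Dia r requires r at some successor in {2, 4, 5, 6, 7}.
    r holds at 2, so Dia r is true at 1.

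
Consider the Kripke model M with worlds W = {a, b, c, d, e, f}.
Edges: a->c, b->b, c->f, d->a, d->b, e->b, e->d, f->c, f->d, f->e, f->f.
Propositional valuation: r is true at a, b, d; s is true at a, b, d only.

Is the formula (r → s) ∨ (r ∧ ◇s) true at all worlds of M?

Let φ = (r → s) ∨ (r ∧ ◇s). Evaluate φ at each world:
  a (successors {c}): φ is true.
  b (successors {b}): φ is true.
  c (successors {f}): φ is true.
  d (successors {a, b}): φ is true.
  e (successors {b, d}): φ is true.
  f (successors {c, d, e, f}): φ is true.
For instance, at a:
  At a: r → s is true, r ∧ ◇s is false, so (r → s) ∨ (r ∧ ◇s) is true.
    At a: r is true, ◇s is false, so r ∧ ◇s is false.
      At a: ◇s requires s at some successor in {c}.
        At c: s is false.
      So ◇s is false at a.

Yes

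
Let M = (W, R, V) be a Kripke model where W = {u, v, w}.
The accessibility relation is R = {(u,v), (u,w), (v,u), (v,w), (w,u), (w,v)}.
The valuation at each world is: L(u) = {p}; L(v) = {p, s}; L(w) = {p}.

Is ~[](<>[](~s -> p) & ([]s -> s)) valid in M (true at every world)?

No

Recall that []ψ holds at a world iff ψ holds at every accessible world, and <>ψ holds iff ψ holds at some accessible world.
Let φ = ~[](<>[](~s -> p) & ([]s -> s)). Evaluate φ at each world:
  u (successors {v, w}): φ is false.
  v (successors {u, w}): φ is false.
  w (successors {u, v}): φ is false.
Detail at u (counterexample):
  At u: [](<>[](~s -> p) & ([]s -> s)) is true, so ~[](<>[](~s -> p) & ([]s -> s)) is false.
    At u: [](<>[](~s -> p) & ([]s -> s)) requires <>[](~s -> p) & ([]s -> s) at every successor {v, w}.
      At v: <>[](~s -> p) & ([]s -> s) is true.
      At w: <>[](~s -> p) & ([]s -> s) is true.
    So [](<>[](~s -> p) & ([]s -> s)) is true at u.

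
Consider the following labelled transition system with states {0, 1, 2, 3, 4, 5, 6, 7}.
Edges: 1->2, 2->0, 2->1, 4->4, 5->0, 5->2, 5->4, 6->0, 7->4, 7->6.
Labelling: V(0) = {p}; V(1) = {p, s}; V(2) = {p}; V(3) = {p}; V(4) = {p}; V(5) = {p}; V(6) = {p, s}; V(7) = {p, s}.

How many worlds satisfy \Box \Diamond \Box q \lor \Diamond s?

5

Let φ = \Box \Diamond \Box q \lor \Diamond s. Evaluate φ at each world:
  0 (successors ∅): φ is true.
  1 (successors {2}): φ is true.
  2 (successors {0, 1}): φ is true.
  3 (successors ∅): φ is true.
  4 (successors {4}): φ is false.
  5 (successors {0, 2, 4}): φ is false.
  6 (successors {0}): φ is false.
  7 (successors {4, 6}): φ is true.
For instance, at 1:
  At 1: \Box \Diamond \Box q is true, \Diamond s is false, so \Box \Diamond \Box q \lor \Diamond s is true.
    At 1: \Box \Diamond \Box q requires \Diamond \Box q at every successor {2}.
      At 2: \Diamond \Box q is true.
    So \Box \Diamond \Box q is true at 1.
    At 1: \Diamond s requires s at some successor in {2}.
      At 2: s is false.
    So \Diamond s is false at 1.
Satisfying worlds: {0, 1, 2, 3, 7}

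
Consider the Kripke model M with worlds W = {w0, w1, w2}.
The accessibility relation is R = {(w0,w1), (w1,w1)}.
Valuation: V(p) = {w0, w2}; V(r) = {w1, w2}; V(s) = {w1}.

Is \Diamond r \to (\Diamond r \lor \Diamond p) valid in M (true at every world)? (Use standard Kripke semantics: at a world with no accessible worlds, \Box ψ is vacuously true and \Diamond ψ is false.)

Let φ = \Diamond r \to (\Diamond r \lor \Diamond p). Evaluate φ at each world:
  w0 (successors {w1}): φ is true.
  w1 (successors {w1}): φ is true.
  w2 (successors ∅): φ is true.
For instance, at w1:
  At w1: \Diamond r is true, \Diamond r \lor \Diamond p is true, so \Diamond r \to (\Diamond r \lor \Diamond p) is true.
    At w1: \Diamond r requires r at some successor in {w1}.
      r holds at w1, so \Diamond r is true at w1.
    At w1: \Diamond r is true, \Diamond p is false, so \Diamond r \lor \Diamond p is true.
      At w1: \Diamond r requires r at some successor in {w1}.
        r holds at w1, so \Diamond r is true at w1.
      At w1: \Diamond p requires p at some successor in {w1}.
        At w1: p is false.
      So \Diamond p is false at w1.

Yes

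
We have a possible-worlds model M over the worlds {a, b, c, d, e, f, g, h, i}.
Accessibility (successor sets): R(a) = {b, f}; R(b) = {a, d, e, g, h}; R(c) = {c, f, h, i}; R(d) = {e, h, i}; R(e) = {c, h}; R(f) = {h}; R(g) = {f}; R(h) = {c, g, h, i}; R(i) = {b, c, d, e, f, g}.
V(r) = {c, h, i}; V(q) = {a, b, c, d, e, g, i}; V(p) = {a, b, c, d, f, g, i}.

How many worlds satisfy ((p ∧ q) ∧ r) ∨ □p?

4

Let φ = ((p ∧ q) ∧ r) ∨ □p. Evaluate φ at each world:
  a (successors {b, f}): φ is true.
  b (successors {a, d, e, g, h}): φ is false.
  c (successors {c, f, h, i}): φ is true.
  d (successors {e, h, i}): φ is false.
  e (successors {c, h}): φ is false.
  f (successors {h}): φ is false.
  g (successors {f}): φ is true.
  h (successors {c, g, h, i}): φ is false.
  i (successors {b, c, d, e, f, g}): φ is true.
For instance, at e:
  At e: (p ∧ q) ∧ r is false, □p is false, so ((p ∧ q) ∧ r) ∨ □p is false.
    At e: □p requires p at every successor {c, h}.
      p fails at h, so □p is false at e.
Satisfying worlds: {a, c, g, i}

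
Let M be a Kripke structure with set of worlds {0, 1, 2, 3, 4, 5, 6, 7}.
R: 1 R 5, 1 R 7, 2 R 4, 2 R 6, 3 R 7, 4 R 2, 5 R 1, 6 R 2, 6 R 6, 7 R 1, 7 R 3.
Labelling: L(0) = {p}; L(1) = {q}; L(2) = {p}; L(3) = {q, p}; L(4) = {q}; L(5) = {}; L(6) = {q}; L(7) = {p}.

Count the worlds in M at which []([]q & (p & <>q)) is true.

Let φ = []([]q & (p & <>q)). Evaluate φ at each world:
  0 (successors ∅): φ is true.
  1 (successors {5, 7}): φ is false.
  2 (successors {4, 6}): φ is false.
  3 (successors {7}): φ is true.
  4 (successors {2}): φ is true.
  5 (successors {1}): φ is false.
  6 (successors {2, 6}): φ is false.
  7 (successors {1, 3}): φ is false.
For instance, at 4:
  At 4: []([]q & (p & <>q)) requires []q & (p & <>q) at every successor {2}.
      At 2: []q is true, p & <>q is true, so []q & (p & <>q) is true.
  So []([]q & (p & <>q)) is true at 4.
Satisfying worlds: {0, 3, 4}

3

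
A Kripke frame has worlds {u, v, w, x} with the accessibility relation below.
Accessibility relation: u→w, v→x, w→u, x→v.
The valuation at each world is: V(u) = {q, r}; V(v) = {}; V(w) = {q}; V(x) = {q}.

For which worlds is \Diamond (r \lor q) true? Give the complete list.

Recall that \Diamond ψ holds at a world iff ψ holds at some accessible world.
Let φ = \Diamond (r \lor q). Evaluate φ at each world:
  u (successors {w}): φ is true.
  v (successors {x}): φ is true.
  w (successors {u}): φ is true.
  x (successors {v}): φ is false.
For instance, at v:
  At v: \Diamond (r \lor q) requires r \lor q at some successor in {x}.
    r \lor q holds at x, so \Diamond (r \lor q) is true at v.
Satisfying worlds: {u, v, w}

u, v, w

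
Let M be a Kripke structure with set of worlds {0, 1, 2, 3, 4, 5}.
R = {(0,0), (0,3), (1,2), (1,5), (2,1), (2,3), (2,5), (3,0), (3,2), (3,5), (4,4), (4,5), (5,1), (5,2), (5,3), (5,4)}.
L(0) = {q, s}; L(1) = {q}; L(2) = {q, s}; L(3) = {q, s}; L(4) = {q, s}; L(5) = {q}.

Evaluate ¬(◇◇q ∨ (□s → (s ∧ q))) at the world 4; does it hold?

No

At 4: ◇◇q ∨ (□s → (s ∧ q)) is true, so ¬(◇◇q ∨ (□s → (s ∧ q))) is false.
  At 4: ◇◇q is true, □s → (s ∧ q) is true, so ◇◇q ∨ (□s → (s ∧ q)) is true.
    At 4: ◇◇q requires ◇q at some successor in {4, 5}.
      ◇q holds at 4, so ◇◇q is true at 4.
    At 4: □s is false, s ∧ q is true, so □s → (s ∧ q) is true.
      At 4: □s requires s at every successor {4, 5}.
        s fails at 5, so □s is false at 4.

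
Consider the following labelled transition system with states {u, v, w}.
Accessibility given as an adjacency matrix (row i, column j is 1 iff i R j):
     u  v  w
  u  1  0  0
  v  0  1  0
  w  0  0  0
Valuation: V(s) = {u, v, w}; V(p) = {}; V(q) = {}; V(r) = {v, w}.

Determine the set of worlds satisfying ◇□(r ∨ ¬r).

Let φ = ◇□(r ∨ ¬r). Evaluate φ at each world:
  u (successors {u}): φ is true.
  v (successors {v}): φ is true.
  w (successors ∅): φ is false.
For instance, at v:
  At v: ◇□(r ∨ ¬r) requires □(r ∨ ¬r) at some successor in {v}.
    □(r ∨ ¬r) holds at v, so ◇□(r ∨ ¬r) is true at v.
      At v: □(r ∨ ¬r) requires r ∨ ¬r at every successor {v}.
        At v: r ∨ ¬r is true.
      So □(r ∨ ¬r) is true at v.
Satisfying worlds: {u, v}

u, v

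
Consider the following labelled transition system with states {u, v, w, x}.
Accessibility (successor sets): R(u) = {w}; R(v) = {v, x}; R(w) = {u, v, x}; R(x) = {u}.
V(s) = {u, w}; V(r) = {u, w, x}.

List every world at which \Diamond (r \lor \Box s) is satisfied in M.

u, v, w, x

Let φ = \Diamond (r \lor \Box s). Evaluate φ at each world:
  u (successors {w}): φ is true.
  v (successors {v, x}): φ is true.
  w (successors {u, v, x}): φ is true.
  x (successors {u}): φ is true.
For instance, at w:
  At w: \Diamond (r \lor \Box s) requires r \lor \Box s at some successor in {u, v, x}.
    r \lor \Box s holds at u, so \Diamond (r \lor \Box s) is true at w.
      At u: r is true, \Box s is true, so r \lor \Box s is true.
Satisfying worlds: {u, v, w, x}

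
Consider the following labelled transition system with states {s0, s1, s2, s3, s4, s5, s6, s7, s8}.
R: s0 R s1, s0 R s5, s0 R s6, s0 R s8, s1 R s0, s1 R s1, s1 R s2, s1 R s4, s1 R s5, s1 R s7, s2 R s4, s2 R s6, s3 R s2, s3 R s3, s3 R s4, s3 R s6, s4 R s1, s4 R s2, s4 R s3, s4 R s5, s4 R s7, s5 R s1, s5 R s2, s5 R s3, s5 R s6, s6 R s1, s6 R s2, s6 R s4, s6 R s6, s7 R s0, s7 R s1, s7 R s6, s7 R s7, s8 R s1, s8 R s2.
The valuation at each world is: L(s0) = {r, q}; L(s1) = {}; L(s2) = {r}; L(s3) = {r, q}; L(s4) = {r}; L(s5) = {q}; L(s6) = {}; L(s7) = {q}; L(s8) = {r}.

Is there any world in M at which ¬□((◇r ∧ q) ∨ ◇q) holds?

Yes

Let φ = ¬□((◇r ∧ q) ∨ ◇q). Evaluate φ at each world:
  s0 (successors {s1, s5, s6, s8}): φ is true.
  s1 (successors {s0, s1, s2, s4, s5, s7}): φ is true.
  s2 (successors {s4, s6}): φ is true.
  s3 (successors {s2, s3, s4, s6}): φ is true.
  s4 (successors {s1, s2, s3, s5, s7}): φ is true.
  s5 (successors {s1, s2, s3, s6}): φ is true.
  s6 (successors {s1, s2, s4, s6}): φ is true.
  s7 (successors {s0, s1, s6, s7}): φ is true.
  s8 (successors {s1, s2}): φ is true.
Detail at s0 (witness):
  At s0: □((◇r ∧ q) ∨ ◇q) is false, so ¬□((◇r ∧ q) ∨ ◇q) is true.
    At s0: □((◇r ∧ q) ∨ ◇q) requires (◇r ∧ q) ∨ ◇q at every successor {s1, s5, s6, s8}.
      (◇r ∧ q) ∨ ◇q fails at s6, so □((◇r ∧ q) ∨ ◇q) is false at s0.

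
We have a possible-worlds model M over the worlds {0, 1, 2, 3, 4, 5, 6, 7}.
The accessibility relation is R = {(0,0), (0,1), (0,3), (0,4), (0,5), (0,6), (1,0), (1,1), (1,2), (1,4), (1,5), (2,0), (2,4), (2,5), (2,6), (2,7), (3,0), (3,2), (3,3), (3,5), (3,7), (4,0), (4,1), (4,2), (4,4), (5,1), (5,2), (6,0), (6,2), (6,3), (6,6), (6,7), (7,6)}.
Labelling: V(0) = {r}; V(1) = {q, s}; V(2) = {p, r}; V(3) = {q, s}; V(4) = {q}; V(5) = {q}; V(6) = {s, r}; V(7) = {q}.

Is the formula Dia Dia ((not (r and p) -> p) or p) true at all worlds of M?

Yes

Let φ = Dia Dia ((not (r and p) -> p) or p). Evaluate φ at each world:
  0 (successors {0, 1, 3, 4, 5, 6}): φ is true.
  1 (successors {0, 1, 2, 4, 5}): φ is true.
  2 (successors {0, 4, 5, 6, 7}): φ is true.
  3 (successors {0, 2, 3, 5, 7}): φ is true.
  4 (successors {0, 1, 2, 4}): φ is true.
  5 (successors {1, 2}): φ is true.
  6 (successors {0, 2, 3, 6, 7}): φ is true.
  7 (successors {6}): φ is true.
For instance, at 1:
  At 1: Dia Dia ((not (r and p) -> p) or p) requires Dia ((not (r and p) -> p) or p) at some successor in {0, 1, 2, 4, 5}.
    Dia ((not (r and p) -> p) or p) holds at 1, so Dia Dia ((not (r and p) -> p) or p) is true at 1.
      At 1: Dia ((not (r and p) -> p) or p) requires (not (r and p) -> p) or p at some successor in {0, 1, 2, 4, 5}.
        (not (r and p) -> p) or p holds at 2, so Dia ((not (r and p) -> p) or p) is true at 1.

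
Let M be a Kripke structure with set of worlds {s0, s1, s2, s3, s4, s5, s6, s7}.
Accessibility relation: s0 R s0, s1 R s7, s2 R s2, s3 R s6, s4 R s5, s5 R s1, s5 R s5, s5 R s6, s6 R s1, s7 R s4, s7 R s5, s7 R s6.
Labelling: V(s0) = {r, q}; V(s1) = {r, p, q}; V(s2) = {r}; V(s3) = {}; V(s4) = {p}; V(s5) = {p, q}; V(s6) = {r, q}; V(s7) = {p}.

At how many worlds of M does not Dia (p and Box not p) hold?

Let φ = not Dia (p and Box not p). Evaluate φ at each world:
  s0 (successors {s0}): φ is true.
  s1 (successors {s7}): φ is true.
  s2 (successors {s2}): φ is true.
  s3 (successors {s6}): φ is true.
  s4 (successors {s5}): φ is true.
  s5 (successors {s1, s5, s6}): φ is true.
  s6 (successors {s1}): φ is true.
  s7 (successors {s4, s5, s6}): φ is true.
For instance, at s1:
  At s1: Dia (p and Box not p) is false, so not Dia (p and Box not p) is true.
    At s1: Dia (p and Box not p) requires p and Box not p at some successor in {s7}.
      At s7: p and Box not p is false.
    So Dia (p and Box not p) is false at s1.
Satisfying worlds: {s0, s1, s2, s3, s4, s5, s6, s7}

8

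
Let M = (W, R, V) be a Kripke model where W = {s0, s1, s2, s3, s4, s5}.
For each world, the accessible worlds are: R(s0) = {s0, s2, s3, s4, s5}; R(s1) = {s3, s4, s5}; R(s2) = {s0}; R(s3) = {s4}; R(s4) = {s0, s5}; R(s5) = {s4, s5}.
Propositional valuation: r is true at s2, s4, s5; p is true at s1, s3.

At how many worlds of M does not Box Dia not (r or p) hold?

4

Let φ = not Box Dia not (r or p). Evaluate φ at each world:
  s0 (successors {s0, s2, s3, s4, s5}): φ is true.
  s1 (successors {s3, s4, s5}): φ is true.
  s2 (successors {s0}): φ is false.
  s3 (successors {s4}): φ is false.
  s4 (successors {s0, s5}): φ is true.
  s5 (successors {s4, s5}): φ is true.
For instance, at s0:
  At s0: Box Dia not (r or p) is false, so not Box Dia not (r or p) is true.
    At s0: Box Dia not (r or p) requires Dia not (r or p) at every successor {s0, s2, s3, s4, s5}.
      Dia not (r or p) fails at s3, so Box Dia not (r or p) is false at s0.
Satisfying worlds: {s0, s1, s4, s5}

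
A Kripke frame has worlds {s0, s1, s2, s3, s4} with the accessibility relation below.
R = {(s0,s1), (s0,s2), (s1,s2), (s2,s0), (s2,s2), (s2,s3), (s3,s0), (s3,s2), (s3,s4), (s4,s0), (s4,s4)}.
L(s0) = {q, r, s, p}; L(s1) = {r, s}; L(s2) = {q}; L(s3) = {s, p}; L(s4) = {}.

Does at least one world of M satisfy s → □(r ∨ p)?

Yes

Let φ = s → □(r ∨ p). Evaluate φ at each world:
  s0 (successors {s1, s2}): φ is false.
  s1 (successors {s2}): φ is false.
  s2 (successors {s0, s2, s3}): φ is true.
  s3 (successors {s0, s2, s4}): φ is false.
  s4 (successors {s0, s4}): φ is true.
Detail at s2 (witness):
  At s2: s is false, □(r ∨ p) is false, so s → □(r ∨ p) is true.
    At s2: □(r ∨ p) requires r ∨ p at every successor {s0, s2, s3}.
      r ∨ p fails at s2, so □(r ∨ p) is false at s2.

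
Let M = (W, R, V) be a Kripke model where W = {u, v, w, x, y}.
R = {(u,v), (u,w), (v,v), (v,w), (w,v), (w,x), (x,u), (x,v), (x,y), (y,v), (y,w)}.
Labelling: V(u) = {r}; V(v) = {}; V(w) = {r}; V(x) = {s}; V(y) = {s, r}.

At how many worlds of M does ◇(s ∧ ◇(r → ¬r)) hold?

Recall that ◇ψ holds at a world iff ψ holds at some accessible world.
Let φ = ◇(s ∧ ◇(r → ¬r)). Evaluate φ at each world:
  u (successors {v, w}): φ is false.
  v (successors {v, w}): φ is false.
  w (successors {v, x}): φ is true.
  x (successors {u, v, y}): φ is true.
  y (successors {v, w}): φ is false.
For instance, at x:
  At x: ◇(s ∧ ◇(r → ¬r)) requires s ∧ ◇(r → ¬r) at some successor in {u, v, y}.
    s ∧ ◇(r → ¬r) holds at y, so ◇(s ∧ ◇(r → ¬r)) is true at x.
      At y: s is true, ◇(r → ¬r) is true, so s ∧ ◇(r → ¬r) is true.
Satisfying worlds: {w, x}

2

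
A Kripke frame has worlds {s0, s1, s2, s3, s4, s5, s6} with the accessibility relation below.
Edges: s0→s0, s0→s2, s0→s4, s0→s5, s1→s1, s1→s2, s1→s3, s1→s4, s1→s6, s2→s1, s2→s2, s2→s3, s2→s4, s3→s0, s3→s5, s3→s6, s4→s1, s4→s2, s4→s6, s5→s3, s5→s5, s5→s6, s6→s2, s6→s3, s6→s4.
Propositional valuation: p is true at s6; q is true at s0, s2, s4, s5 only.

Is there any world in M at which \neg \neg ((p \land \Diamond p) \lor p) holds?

Yes

Let φ = \neg \neg ((p \land \Diamond p) \lor p). Evaluate φ at each world:
  s0 (successors {s0, s2, s4, s5}): φ is false.
  s1 (successors {s1, s2, s3, s4, s6}): φ is false.
  s2 (successors {s1, s2, s3, s4}): φ is false.
  s3 (successors {s0, s5, s6}): φ is false.
  s4 (successors {s1, s2, s6}): φ is false.
  s5 (successors {s3, s5, s6}): φ is false.
  s6 (successors {s2, s3, s4}): φ is true.
Detail at s6 (witness):
  At s6: \neg ((p \land \Diamond p) \lor p) is false, so \neg \neg ((p \land \Diamond p) \lor p) is true.
    At s6: (p \land \Diamond p) \lor p is true, so \neg ((p \land \Diamond p) \lor p) is false.
      At s6: p \land \Diamond p is false, p is true, so (p \land \Diamond p) \lor p is true.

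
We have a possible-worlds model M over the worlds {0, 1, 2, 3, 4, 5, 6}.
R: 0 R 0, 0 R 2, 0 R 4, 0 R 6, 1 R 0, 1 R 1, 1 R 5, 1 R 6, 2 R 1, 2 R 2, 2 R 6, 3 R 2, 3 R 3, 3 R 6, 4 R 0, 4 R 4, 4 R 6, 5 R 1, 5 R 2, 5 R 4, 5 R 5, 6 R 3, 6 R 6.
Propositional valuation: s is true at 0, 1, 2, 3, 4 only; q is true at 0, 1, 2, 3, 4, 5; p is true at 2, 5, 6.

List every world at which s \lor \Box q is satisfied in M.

Let φ = s \lor \Box q. Evaluate φ at each world:
  0 (successors {0, 2, 4, 6}): φ is true.
  1 (successors {0, 1, 5, 6}): φ is true.
  2 (successors {1, 2, 6}): φ is true.
  3 (successors {2, 3, 6}): φ is true.
  4 (successors {0, 4, 6}): φ is true.
  5 (successors {1, 2, 4, 5}): φ is true.
  6 (successors {3, 6}): φ is false.
For instance, at 0:
  At 0: s is true, \Box q is false, so s \lor \Box q is true.
    At 0: \Box q requires q at every successor {0, 2, 4, 6}.
      q fails at 6, so \Box q is false at 0.
Satisfying worlds: {0, 1, 2, 3, 4, 5}

0, 1, 2, 3, 4, 5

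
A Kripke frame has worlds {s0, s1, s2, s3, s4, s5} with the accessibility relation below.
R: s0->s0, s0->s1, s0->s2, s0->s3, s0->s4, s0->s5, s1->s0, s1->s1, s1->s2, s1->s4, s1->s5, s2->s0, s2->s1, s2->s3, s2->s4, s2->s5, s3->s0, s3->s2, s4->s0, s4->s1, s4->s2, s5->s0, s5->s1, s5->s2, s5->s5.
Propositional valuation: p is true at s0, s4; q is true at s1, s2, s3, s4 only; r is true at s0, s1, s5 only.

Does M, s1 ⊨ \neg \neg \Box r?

No

At s1: \neg \Box r is true, so \neg \neg \Box r is false.
  At s1: \Box r is false, so \neg \Box r is true.
    At s1: \Box r requires r at every successor {s0, s1, s2, s4, s5}.
      r fails at s2, so \Box r is false at s1.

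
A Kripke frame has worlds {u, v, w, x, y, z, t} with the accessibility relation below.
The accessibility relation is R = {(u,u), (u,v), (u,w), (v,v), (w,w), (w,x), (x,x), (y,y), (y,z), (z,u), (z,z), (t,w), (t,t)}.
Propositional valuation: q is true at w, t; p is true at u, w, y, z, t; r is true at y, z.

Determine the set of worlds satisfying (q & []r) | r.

Let φ = (q & []r) | r. Evaluate φ at each world:
  u (successors {u, v, w}): φ is false.
  v (successors {v}): φ is false.
  w (successors {w, x}): φ is false.
  x (successors {x}): φ is false.
  y (successors {y, z}): φ is true.
  z (successors {u, z}): φ is true.
  t (successors {w, t}): φ is false.
For instance, at w:
  At w: q & []r is false, r is false, so (q & []r) | r is false.
    At w: q is true, []r is false, so q & []r is false.
      At w: []r requires r at every successor {w, x}.
        r fails at w, so []r is false at w.
Satisfying worlds: {y, z}

y, z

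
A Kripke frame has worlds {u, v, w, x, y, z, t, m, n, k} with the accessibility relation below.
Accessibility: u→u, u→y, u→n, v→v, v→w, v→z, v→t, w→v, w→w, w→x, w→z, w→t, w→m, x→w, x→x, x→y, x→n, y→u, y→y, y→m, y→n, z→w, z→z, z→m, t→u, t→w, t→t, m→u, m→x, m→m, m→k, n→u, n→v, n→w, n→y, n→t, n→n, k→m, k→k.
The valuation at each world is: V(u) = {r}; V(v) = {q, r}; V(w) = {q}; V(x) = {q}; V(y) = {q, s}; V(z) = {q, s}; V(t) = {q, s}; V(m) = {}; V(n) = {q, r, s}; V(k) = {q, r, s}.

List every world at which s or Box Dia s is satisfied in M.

Let φ = s or Box Dia s. Evaluate φ at each world:
  u (successors {u, y, n}): φ is true.
  v (successors {v, w, z, t}): φ is true.
  w (successors {v, w, x, z, t, m}): φ is true.
  x (successors {w, x, y, n}): φ is true.
  y (successors {u, y, m, n}): φ is true.
  z (successors {w, z, m}): φ is true.
  t (successors {u, w, t}): φ is true.
  m (successors {u, x, m, k}): φ is true.
  n (successors {u, v, w, y, t, n}): φ is true.
  k (successors {m, k}): φ is true.
For instance, at x:
  At x: s is false, Box Dia s is true, so s or Box Dia s is true.
    At x: Box Dia s requires Dia s at every successor {w, x, y, n}.
      At w: Dia s is true.
      At x: Dia s is true.
      At y: Dia s is true.
      At n: Dia s is true.
    So Box Dia s is true at x.
Satisfying worlds: {u, v, w, x, y, z, t, m, n, k}

u, v, w, x, y, z, t, m, n, k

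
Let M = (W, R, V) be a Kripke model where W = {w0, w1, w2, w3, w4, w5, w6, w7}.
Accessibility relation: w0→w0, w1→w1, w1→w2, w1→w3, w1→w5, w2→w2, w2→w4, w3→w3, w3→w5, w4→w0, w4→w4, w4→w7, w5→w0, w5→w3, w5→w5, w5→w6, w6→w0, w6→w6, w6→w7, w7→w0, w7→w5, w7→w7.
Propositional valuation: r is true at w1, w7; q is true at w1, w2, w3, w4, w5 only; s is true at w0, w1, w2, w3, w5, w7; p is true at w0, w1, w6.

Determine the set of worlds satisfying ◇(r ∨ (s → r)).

w1, w2, w4, w5, w6, w7

Let φ = ◇(r ∨ (s → r)). Evaluate φ at each world:
  w0 (successors {w0}): φ is false.
  w1 (successors {w1, w2, w3, w5}): φ is true.
  w2 (successors {w2, w4}): φ is true.
  w3 (successors {w3, w5}): φ is false.
  w4 (successors {w0, w4, w7}): φ is true.
  w5 (successors {w0, w3, w5, w6}): φ is true.
  w6 (successors {w0, w6, w7}): φ is true.
  w7 (successors {w0, w5, w7}): φ is true.
For instance, at w6:
  At w6: ◇(r ∨ (s → r)) requires r ∨ (s → r) at some successor in {w0, w6, w7}.
    r ∨ (s → r) holds at w6, so ◇(r ∨ (s → r)) is true at w6.
Satisfying worlds: {w1, w2, w4, w5, w6, w7}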